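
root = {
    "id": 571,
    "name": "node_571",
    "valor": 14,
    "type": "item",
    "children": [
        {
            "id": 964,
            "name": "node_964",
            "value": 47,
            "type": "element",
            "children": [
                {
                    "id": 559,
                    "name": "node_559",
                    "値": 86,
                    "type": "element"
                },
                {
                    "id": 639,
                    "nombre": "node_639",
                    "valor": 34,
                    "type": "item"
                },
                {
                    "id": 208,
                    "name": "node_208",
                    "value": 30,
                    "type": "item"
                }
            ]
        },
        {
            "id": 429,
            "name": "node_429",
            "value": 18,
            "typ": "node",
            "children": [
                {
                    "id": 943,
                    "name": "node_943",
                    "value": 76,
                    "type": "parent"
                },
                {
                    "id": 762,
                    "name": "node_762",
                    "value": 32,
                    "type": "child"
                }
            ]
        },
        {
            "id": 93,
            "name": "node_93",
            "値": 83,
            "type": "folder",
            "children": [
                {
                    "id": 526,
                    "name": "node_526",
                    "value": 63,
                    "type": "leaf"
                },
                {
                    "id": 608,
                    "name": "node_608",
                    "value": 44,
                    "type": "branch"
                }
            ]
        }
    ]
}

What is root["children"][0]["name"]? "node_964"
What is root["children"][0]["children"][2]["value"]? 30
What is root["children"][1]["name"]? "node_429"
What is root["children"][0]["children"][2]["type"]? "item"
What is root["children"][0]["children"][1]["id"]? 639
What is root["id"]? 571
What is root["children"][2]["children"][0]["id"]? 526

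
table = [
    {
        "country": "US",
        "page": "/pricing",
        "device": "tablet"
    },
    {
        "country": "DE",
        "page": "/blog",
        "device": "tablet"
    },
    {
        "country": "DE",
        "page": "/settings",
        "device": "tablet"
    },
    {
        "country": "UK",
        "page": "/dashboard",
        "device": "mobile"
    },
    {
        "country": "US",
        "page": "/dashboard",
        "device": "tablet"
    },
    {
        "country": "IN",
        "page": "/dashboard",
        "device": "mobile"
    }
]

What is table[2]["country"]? "DE"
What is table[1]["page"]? "/blog"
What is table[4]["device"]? "tablet"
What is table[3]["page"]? "/dashboard"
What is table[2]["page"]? "/settings"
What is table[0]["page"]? "/pricing"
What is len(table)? 6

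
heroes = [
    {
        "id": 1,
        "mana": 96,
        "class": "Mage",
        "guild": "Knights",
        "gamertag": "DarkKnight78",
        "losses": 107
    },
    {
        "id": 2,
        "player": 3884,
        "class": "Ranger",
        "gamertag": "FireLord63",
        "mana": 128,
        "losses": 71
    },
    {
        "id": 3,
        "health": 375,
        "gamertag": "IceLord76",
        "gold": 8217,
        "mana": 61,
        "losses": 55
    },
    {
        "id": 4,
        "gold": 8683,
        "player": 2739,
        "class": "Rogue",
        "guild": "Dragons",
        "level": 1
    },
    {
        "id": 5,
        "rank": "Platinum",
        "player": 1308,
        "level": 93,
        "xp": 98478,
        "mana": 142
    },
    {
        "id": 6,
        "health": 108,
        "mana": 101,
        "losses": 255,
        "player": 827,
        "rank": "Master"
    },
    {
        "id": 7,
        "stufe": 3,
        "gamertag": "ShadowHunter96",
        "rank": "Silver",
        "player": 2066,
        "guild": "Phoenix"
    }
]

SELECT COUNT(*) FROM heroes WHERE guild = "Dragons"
1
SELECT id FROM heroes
[1, 2, 3, 4, 5, 6, 7]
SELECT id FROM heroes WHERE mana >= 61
[1, 2, 3, 5, 6]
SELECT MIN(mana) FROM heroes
61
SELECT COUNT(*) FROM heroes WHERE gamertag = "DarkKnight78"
1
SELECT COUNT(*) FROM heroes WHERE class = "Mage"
1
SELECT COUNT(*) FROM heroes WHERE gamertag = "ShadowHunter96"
1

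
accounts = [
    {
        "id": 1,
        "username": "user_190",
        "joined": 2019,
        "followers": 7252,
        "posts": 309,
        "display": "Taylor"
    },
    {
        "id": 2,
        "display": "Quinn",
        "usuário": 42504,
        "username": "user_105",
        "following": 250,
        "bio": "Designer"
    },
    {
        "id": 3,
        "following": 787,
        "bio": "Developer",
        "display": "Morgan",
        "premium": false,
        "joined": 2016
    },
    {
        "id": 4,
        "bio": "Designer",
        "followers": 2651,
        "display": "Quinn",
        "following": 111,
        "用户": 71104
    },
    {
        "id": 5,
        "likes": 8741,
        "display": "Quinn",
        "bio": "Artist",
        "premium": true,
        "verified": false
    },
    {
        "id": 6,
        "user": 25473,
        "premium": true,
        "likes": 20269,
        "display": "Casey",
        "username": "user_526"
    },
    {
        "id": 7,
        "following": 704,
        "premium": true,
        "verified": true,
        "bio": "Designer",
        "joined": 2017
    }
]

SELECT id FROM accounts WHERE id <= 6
[1, 2, 3, 4, 5, 6]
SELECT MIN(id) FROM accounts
1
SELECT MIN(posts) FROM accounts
309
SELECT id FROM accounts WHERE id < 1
[]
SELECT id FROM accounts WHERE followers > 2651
[1]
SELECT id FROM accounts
[1, 2, 3, 4, 5, 6, 7]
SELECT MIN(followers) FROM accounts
2651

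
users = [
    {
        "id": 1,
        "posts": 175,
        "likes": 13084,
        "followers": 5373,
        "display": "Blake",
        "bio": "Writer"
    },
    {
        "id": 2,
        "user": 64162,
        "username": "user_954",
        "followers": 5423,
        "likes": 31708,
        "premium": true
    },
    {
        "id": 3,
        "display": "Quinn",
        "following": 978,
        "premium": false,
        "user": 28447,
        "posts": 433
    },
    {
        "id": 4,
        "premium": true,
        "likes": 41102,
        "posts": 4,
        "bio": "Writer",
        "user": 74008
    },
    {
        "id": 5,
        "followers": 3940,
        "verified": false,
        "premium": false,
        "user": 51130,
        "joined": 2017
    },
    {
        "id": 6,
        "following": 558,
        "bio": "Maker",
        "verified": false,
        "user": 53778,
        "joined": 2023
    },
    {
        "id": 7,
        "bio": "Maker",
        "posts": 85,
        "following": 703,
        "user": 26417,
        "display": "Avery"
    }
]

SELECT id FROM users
[1, 2, 3, 4, 5, 6, 7]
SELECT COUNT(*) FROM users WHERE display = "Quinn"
1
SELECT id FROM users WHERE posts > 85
[1, 3]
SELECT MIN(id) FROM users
1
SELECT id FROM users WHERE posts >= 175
[1, 3]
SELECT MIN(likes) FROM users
13084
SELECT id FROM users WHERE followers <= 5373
[1, 5]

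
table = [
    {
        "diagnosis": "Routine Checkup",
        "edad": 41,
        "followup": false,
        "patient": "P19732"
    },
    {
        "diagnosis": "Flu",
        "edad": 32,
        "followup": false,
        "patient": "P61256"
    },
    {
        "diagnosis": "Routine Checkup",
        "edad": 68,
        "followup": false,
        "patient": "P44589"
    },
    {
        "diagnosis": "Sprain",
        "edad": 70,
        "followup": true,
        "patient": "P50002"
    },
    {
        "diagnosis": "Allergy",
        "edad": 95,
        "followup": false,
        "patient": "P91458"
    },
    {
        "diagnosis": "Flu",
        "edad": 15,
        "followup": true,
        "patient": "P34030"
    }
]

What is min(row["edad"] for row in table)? 15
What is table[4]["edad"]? 95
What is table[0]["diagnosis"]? "Routine Checkup"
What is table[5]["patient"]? "P34030"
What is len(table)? 6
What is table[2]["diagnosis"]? "Routine Checkup"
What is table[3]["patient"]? "P50002"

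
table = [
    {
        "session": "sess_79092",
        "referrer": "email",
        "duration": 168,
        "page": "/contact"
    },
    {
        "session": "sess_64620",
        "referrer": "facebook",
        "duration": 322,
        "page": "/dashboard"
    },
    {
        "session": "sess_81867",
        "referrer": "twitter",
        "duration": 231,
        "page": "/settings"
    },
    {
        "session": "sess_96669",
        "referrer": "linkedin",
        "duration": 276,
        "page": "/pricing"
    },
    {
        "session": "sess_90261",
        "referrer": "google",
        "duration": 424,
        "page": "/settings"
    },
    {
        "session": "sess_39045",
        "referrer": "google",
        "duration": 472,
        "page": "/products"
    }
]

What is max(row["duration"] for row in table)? 472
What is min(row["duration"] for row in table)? 168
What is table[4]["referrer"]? "google"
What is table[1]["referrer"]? "facebook"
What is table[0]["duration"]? 168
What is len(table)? 6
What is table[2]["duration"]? 231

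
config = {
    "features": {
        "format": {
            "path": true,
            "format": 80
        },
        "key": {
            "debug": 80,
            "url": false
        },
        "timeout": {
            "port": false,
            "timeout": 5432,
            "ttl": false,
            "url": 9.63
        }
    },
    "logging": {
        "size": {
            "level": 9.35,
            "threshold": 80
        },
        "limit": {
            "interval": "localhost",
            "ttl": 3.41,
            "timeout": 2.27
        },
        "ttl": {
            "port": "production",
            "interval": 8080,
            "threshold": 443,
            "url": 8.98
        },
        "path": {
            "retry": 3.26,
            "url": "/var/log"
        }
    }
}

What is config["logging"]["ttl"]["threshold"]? 443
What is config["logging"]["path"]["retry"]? 3.26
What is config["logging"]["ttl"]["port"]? "production"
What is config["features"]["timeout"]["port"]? False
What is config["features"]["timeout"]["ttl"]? False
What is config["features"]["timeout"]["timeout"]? 5432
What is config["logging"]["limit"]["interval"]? "localhost"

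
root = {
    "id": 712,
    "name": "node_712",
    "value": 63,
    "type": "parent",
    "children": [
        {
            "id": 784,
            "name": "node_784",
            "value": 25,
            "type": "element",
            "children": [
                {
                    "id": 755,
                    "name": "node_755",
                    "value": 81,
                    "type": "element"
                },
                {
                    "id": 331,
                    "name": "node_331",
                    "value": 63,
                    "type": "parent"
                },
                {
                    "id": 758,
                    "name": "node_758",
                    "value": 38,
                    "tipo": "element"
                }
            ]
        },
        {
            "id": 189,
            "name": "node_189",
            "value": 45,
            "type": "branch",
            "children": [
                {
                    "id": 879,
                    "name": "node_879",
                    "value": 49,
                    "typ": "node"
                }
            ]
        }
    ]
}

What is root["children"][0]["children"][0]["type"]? "element"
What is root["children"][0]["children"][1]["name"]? "node_331"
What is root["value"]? 63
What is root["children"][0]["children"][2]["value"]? 38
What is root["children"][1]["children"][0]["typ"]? "node"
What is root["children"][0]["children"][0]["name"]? "node_755"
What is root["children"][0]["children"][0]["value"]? 81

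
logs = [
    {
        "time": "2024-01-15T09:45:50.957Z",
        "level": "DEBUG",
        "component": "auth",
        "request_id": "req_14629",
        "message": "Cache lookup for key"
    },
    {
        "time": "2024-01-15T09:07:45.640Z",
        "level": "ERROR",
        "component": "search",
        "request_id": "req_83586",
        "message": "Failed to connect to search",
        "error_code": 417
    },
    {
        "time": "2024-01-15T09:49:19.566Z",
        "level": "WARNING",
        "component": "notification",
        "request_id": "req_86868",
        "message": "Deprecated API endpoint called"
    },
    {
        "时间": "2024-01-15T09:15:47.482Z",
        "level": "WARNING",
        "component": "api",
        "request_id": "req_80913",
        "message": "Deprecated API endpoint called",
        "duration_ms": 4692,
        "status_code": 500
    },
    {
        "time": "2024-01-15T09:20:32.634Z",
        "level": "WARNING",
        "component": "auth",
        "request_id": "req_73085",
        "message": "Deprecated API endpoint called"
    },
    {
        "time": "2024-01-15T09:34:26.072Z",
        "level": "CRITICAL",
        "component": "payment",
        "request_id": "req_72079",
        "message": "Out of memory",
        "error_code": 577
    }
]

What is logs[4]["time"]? "2024-01-15T09:20:32.634Z"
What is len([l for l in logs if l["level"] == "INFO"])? 0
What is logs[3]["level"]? "WARNING"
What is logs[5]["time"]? "2024-01-15T09:34:26.072Z"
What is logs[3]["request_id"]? "req_80913"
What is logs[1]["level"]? "ERROR"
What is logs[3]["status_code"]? 500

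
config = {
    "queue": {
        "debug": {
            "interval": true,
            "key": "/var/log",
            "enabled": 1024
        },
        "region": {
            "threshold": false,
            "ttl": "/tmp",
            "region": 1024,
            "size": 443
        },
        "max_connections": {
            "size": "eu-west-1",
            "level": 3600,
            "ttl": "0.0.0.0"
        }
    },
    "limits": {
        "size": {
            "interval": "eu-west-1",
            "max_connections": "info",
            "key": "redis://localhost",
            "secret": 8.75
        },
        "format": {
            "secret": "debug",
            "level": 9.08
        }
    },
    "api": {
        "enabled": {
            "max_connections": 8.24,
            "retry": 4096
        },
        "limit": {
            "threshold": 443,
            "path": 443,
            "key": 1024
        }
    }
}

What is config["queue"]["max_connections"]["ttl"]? "0.0.0.0"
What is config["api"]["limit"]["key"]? 1024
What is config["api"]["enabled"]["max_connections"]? 8.24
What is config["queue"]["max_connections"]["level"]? 3600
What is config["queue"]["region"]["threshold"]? False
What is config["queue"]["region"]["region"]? 1024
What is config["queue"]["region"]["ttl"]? "/tmp"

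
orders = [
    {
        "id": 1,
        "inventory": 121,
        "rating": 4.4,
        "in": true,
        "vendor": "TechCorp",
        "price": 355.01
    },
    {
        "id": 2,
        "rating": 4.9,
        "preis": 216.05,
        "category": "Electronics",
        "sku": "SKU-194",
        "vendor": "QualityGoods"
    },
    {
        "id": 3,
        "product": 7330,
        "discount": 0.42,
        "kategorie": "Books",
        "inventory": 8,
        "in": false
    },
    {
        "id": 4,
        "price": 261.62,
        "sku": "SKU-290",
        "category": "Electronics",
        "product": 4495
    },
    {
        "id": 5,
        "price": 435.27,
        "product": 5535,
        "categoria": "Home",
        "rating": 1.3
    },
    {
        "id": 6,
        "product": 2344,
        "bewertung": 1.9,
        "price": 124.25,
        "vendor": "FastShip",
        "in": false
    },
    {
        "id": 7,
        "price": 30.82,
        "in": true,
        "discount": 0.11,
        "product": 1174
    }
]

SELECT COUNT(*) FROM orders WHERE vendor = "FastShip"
1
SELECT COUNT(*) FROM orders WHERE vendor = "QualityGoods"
1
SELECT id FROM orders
[1, 2, 3, 4, 5, 6, 7]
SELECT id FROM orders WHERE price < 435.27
[1, 4, 6, 7]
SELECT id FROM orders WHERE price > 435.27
[]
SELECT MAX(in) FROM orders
True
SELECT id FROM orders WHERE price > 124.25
[1, 4, 5]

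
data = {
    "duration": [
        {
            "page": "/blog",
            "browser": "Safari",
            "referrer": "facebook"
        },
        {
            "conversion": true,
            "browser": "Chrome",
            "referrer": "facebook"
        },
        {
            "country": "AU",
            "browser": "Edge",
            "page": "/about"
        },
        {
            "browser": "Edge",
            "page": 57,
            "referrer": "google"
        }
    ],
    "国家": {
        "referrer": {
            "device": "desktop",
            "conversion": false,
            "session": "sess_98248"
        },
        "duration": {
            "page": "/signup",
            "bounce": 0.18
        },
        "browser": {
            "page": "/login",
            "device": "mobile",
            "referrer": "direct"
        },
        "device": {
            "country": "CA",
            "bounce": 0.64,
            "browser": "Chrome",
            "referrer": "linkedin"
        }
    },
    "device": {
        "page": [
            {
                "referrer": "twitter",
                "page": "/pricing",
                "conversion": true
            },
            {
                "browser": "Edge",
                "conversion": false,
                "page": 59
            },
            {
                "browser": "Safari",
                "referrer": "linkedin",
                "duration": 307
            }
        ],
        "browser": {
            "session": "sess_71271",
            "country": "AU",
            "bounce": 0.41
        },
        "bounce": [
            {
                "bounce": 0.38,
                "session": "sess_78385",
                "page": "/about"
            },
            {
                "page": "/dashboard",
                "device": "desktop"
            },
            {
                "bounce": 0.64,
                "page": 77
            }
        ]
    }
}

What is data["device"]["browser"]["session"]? "sess_71271"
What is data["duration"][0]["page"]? "/blog"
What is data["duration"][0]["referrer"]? "facebook"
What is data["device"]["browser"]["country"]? "AU"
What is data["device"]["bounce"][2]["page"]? 77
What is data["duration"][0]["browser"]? "Safari"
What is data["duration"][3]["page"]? 57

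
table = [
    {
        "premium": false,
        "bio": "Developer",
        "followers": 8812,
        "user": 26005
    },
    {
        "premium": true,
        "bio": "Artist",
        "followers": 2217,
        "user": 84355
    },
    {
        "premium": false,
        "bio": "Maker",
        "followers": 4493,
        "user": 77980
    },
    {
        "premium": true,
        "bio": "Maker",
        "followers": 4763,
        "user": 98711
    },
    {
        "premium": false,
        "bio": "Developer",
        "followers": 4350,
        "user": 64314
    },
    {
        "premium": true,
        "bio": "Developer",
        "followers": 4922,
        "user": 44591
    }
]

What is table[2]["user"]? 77980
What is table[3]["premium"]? True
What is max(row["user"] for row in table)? 98711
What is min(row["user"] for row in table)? 26005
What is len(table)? 6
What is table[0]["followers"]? 8812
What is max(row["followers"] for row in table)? 8812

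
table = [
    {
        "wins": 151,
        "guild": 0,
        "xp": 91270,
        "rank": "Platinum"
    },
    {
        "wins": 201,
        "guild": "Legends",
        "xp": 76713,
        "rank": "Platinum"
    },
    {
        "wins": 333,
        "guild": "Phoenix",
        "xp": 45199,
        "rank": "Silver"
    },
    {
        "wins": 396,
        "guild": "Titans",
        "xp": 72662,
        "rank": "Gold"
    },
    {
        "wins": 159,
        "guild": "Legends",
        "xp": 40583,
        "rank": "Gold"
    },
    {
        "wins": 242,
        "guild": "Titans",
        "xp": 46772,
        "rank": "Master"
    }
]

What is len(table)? 6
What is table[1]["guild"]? "Legends"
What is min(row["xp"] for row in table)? 40583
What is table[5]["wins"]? 242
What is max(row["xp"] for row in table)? 91270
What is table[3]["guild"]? "Titans"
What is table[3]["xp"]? 72662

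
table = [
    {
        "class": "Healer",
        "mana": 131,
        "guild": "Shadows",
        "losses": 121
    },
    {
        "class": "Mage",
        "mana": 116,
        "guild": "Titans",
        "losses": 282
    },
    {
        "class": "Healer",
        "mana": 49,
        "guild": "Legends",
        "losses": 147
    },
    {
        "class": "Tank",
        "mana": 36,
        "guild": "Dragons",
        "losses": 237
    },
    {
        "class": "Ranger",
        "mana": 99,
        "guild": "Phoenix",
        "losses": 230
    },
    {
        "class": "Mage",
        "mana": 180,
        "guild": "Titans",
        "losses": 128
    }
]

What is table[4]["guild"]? "Phoenix"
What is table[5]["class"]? "Mage"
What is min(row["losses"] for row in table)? 121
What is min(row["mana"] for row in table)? 36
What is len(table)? 6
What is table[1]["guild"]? "Titans"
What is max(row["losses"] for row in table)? 282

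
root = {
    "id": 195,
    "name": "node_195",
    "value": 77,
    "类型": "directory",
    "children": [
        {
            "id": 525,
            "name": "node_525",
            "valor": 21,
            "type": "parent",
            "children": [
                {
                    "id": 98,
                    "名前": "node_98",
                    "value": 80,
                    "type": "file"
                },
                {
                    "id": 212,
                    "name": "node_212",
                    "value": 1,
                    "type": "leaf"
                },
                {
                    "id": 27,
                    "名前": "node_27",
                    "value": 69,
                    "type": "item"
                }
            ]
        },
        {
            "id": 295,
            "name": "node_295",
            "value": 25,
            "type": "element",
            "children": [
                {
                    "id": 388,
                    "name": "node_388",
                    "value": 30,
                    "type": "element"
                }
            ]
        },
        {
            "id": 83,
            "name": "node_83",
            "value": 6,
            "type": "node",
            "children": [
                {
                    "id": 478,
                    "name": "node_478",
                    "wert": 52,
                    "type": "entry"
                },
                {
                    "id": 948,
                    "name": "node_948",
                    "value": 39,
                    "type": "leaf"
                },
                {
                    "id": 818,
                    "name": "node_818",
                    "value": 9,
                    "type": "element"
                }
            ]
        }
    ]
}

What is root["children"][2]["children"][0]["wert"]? 52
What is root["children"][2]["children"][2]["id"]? 818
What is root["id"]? 195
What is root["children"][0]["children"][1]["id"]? 212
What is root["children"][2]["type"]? "node"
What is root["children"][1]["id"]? 295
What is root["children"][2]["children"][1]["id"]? 948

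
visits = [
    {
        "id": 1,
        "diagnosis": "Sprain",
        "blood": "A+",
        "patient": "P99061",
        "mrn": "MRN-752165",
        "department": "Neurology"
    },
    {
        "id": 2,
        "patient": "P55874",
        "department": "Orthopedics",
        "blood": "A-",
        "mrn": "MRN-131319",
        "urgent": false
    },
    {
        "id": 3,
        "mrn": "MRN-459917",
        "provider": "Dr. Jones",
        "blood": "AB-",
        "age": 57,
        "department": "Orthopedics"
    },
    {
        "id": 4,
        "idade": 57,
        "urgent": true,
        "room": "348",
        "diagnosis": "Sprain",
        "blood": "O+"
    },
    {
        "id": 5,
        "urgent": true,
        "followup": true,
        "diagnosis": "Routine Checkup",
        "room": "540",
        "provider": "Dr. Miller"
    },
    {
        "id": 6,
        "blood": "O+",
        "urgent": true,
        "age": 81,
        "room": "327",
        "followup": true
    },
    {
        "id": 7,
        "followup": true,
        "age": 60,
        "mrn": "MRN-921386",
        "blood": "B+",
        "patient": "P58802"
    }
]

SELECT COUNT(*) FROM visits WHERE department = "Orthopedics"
2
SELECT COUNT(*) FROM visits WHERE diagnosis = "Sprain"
2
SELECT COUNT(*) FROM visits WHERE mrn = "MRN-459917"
1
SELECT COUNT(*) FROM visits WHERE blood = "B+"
1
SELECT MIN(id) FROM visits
1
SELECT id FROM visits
[1, 2, 3, 4, 5, 6, 7]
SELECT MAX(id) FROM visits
7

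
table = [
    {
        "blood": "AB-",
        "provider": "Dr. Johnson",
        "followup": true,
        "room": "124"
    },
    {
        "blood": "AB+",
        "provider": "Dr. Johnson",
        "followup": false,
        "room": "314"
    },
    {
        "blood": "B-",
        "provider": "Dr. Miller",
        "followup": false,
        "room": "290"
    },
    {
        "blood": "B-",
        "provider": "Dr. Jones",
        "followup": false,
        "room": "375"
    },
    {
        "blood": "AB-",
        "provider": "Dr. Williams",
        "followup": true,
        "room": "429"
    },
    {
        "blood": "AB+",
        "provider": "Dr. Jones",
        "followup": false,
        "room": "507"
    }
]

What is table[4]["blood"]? "AB-"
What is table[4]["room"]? "429"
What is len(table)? 6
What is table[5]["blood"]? "AB+"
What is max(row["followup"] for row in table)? True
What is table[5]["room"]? "507"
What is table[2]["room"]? "290"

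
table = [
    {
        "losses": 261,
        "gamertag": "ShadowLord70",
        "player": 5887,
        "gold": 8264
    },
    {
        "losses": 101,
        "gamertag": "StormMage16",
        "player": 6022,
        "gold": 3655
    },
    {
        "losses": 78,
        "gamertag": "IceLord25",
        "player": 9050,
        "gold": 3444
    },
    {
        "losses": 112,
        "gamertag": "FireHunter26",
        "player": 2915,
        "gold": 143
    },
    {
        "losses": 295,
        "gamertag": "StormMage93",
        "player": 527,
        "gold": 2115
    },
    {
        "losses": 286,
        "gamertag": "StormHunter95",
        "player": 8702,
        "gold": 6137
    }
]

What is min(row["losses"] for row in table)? 78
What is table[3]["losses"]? 112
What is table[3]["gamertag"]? "FireHunter26"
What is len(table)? 6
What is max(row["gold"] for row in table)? 8264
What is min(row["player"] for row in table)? 527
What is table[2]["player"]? 9050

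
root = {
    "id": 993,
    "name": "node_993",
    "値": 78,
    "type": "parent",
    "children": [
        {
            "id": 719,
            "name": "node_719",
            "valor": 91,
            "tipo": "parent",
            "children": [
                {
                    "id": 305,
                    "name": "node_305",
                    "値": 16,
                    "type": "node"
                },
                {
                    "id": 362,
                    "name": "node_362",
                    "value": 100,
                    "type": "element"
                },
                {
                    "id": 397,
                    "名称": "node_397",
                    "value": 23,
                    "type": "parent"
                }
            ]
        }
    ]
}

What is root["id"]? 993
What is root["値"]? 78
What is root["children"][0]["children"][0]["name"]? "node_305"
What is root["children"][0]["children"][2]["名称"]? "node_397"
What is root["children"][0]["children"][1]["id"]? 362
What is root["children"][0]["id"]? 719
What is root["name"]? "node_993"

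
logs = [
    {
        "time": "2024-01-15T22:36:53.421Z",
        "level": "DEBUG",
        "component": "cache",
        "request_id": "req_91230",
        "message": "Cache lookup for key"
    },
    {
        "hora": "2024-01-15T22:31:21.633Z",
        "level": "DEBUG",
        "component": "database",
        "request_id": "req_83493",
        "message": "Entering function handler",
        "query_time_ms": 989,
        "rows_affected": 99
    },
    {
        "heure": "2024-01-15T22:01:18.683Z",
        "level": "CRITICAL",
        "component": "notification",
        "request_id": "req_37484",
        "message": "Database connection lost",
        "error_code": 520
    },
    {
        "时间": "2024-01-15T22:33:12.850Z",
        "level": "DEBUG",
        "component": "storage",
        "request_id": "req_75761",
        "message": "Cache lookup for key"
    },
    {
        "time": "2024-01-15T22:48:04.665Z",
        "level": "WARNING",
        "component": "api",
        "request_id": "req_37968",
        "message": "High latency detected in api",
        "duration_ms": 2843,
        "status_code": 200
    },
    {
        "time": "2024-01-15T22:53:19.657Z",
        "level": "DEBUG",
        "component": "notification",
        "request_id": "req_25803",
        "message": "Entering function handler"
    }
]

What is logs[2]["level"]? "CRITICAL"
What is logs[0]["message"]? "Cache lookup for key"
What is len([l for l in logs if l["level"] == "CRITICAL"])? 1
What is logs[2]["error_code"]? 520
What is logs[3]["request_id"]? "req_75761"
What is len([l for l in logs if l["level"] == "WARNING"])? 1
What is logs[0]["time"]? "2024-01-15T22:36:53.421Z"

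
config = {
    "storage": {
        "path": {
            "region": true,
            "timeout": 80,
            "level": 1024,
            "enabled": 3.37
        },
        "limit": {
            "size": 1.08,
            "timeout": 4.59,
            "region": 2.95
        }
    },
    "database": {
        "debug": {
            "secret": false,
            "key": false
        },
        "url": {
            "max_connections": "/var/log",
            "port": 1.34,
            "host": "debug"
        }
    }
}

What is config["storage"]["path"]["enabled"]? 3.37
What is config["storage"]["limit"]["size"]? 1.08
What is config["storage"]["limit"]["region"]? 2.95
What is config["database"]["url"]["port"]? 1.34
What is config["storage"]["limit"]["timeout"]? 4.59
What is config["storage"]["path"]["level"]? 1024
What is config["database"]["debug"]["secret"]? False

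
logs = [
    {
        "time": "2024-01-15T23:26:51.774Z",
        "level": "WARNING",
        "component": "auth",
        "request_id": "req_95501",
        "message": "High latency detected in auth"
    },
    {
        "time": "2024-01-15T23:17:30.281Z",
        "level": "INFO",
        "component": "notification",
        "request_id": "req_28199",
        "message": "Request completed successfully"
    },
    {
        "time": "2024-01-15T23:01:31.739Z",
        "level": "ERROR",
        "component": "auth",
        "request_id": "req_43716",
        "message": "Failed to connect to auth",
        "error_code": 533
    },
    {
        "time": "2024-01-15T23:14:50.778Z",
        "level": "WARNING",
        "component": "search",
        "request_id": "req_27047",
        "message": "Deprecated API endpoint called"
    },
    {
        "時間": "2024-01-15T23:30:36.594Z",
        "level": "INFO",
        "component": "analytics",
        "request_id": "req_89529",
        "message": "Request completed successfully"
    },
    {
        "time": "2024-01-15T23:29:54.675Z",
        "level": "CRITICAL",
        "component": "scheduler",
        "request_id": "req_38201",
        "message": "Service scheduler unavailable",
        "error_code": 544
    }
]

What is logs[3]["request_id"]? "req_27047"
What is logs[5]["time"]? "2024-01-15T23:29:54.675Z"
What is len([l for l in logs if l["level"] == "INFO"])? 2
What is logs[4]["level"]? "INFO"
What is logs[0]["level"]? "WARNING"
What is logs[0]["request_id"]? "req_95501"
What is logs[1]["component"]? "notification"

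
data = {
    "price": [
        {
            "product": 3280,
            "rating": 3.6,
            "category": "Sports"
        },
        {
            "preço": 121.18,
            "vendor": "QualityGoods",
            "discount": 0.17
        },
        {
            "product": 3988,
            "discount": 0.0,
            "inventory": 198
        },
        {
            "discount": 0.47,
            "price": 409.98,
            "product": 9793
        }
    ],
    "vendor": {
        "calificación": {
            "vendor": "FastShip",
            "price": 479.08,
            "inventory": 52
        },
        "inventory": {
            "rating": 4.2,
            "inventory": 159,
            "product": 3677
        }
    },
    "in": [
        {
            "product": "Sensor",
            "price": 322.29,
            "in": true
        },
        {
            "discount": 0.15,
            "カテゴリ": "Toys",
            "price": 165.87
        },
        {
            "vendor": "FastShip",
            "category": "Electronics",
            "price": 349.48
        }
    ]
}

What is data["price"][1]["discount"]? 0.17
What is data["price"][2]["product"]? 3988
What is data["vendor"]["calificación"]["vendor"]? "FastShip"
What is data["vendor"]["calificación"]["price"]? 479.08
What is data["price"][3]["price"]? 409.98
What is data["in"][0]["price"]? 322.29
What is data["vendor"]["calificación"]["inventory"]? 52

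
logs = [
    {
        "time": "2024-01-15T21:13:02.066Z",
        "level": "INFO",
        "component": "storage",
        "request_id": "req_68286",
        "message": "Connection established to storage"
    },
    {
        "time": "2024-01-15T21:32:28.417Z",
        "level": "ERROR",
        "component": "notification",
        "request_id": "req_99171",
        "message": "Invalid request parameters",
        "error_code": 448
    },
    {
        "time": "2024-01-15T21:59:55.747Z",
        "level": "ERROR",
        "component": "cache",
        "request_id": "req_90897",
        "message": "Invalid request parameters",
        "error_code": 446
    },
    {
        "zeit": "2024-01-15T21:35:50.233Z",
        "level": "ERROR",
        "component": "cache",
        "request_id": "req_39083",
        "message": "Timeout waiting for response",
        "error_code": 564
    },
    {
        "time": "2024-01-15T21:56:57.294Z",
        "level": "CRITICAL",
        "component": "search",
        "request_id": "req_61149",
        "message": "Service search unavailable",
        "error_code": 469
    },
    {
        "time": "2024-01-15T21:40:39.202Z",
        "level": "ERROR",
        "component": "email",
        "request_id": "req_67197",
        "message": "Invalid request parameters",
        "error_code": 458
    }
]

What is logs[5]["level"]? "ERROR"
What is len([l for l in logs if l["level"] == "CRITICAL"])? 1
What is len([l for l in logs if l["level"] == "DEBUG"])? 0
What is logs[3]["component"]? "cache"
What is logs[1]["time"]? "2024-01-15T21:32:28.417Z"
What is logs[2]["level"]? "ERROR"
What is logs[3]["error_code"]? 564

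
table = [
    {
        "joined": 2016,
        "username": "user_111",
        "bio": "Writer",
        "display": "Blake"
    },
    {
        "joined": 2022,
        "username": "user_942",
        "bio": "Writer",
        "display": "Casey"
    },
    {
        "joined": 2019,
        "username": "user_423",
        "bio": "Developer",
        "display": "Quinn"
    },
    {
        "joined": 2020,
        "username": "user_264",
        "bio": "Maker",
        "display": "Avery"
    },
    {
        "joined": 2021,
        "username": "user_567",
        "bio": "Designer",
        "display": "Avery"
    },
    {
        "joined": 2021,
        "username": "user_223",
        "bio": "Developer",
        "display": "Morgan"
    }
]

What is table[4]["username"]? "user_567"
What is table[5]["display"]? "Morgan"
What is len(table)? 6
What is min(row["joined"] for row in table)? 2016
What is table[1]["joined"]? 2022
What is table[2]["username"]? "user_423"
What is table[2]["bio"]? "Developer"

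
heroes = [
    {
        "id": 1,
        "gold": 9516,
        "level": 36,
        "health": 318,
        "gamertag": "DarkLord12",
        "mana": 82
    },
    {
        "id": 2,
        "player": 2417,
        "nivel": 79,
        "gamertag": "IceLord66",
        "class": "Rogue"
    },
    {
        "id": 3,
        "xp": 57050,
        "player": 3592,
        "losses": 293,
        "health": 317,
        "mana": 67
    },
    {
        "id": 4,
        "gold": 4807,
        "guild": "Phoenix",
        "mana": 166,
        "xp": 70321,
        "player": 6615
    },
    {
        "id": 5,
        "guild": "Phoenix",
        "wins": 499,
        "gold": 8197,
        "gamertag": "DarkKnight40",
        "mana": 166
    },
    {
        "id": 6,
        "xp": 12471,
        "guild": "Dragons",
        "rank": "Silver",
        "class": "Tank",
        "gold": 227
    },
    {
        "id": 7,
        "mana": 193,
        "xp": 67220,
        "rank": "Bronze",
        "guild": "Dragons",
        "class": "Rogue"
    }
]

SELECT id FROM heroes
[1, 2, 3, 4, 5, 6, 7]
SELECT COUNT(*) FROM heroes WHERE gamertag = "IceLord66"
1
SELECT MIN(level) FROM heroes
36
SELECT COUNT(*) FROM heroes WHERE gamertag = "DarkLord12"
1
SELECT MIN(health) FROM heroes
317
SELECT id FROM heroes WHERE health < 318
[3]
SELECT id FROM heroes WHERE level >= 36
[1]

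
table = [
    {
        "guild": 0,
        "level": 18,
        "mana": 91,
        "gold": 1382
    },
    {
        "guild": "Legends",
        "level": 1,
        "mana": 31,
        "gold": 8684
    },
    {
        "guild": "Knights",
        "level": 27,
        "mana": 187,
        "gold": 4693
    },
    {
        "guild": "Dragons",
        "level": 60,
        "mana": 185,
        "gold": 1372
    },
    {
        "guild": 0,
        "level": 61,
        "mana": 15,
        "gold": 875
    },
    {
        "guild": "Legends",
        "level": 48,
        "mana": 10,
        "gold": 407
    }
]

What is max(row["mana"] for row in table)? 187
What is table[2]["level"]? 27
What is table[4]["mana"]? 15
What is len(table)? 6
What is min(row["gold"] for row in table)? 407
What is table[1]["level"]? 1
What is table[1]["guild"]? "Legends"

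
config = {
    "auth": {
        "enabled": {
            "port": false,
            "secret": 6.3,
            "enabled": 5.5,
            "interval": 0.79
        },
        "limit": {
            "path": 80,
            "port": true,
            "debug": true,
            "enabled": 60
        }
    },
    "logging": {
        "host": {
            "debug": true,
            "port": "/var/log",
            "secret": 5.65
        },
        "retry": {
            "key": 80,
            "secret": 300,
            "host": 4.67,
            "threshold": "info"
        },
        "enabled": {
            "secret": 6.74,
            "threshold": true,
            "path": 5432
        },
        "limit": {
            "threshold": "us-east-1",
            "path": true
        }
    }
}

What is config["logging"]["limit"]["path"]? True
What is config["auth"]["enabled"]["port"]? False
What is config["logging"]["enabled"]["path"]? 5432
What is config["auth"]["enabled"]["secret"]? 6.3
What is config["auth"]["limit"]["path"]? 80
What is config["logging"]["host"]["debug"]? True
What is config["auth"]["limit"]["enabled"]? 60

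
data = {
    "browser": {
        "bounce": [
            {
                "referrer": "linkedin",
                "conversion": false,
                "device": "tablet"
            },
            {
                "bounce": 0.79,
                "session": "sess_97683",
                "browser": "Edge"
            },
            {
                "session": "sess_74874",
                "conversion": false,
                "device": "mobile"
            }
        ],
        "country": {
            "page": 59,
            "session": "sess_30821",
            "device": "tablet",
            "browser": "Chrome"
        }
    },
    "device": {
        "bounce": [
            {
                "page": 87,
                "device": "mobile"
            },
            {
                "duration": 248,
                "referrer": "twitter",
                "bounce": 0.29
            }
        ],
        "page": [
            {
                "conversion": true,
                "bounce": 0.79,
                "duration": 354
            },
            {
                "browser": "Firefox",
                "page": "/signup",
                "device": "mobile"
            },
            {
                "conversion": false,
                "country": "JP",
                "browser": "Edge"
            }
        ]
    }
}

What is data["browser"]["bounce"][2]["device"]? "mobile"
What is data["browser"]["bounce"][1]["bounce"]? 0.79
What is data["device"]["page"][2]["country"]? "JP"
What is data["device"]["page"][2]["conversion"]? False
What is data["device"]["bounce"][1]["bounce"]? 0.29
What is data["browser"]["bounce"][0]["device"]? "tablet"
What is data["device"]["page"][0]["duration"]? 354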